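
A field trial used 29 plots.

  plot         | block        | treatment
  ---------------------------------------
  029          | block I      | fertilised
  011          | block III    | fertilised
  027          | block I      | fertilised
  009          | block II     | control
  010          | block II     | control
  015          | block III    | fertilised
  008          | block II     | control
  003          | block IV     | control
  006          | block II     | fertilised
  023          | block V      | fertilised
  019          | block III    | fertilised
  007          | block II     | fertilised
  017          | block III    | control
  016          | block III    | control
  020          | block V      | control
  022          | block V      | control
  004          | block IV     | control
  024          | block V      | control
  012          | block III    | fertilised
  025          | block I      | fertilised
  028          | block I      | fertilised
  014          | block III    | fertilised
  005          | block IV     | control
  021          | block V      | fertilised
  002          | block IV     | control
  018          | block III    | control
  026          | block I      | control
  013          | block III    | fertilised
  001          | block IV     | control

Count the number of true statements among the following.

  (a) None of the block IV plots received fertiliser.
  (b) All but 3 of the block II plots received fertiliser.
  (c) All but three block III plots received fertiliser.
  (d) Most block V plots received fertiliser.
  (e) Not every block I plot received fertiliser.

4

(a) block IV: |A| = 5, |A ∩ B| = 0; needs A ∩ B = ∅ (|A ∩ B| = 0) — true.
(b) block II: |A| = 5, |A ∩ B| = 2; needs |A ∖ B| = 3 — true.
(c) block III: |A| = 9, |A ∩ B| = 6; needs |A ∖ B| = 3 — true.
(d) block V: |A| = 5, |A ∩ B| = 2; needs |A ∩ B| > |A ∖ B| — false.
(e) block I: |A| = 5, |A ∩ B| = 4; needs A ⊄ B (|A ∖ B| ≥ 1) — true.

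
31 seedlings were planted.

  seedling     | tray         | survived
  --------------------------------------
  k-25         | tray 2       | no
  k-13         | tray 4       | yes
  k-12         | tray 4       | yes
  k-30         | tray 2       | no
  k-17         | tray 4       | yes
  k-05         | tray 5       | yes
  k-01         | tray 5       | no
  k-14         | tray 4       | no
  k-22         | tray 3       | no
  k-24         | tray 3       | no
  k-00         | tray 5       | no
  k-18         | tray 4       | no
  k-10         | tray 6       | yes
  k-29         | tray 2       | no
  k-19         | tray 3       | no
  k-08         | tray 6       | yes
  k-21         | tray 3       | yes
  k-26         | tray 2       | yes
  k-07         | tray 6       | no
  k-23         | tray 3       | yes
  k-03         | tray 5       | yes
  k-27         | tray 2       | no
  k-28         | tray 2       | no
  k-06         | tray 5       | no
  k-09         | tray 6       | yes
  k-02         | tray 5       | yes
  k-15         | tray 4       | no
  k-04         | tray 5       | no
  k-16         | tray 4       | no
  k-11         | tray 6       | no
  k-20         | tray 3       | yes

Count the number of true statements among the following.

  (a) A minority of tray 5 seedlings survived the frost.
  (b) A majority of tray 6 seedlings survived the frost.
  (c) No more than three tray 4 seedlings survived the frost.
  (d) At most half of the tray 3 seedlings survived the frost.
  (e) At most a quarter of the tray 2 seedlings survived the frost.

(a) tray 5: |A| = 7, |A ∩ B| = 3; needs |A ∩ B| < |A ∖ B| — true.
(b) tray 6: |A| = 5, |A ∩ B| = 3; needs |A ∩ B| > |A ∖ B| — true.
(c) tray 4: |A| = 7, |A ∩ B| = 3; needs |A ∩ B| ≤ 3 — true.
(d) tray 3: |A| = 6, |A ∩ B| = 3; needs |A ∩ B| ≤ |A ∖ B| — true.
(e) tray 2: |A| = 6, |A ∩ B| = 1; needs |A ∩ B| / |A| ≤ 1/4 — true.

5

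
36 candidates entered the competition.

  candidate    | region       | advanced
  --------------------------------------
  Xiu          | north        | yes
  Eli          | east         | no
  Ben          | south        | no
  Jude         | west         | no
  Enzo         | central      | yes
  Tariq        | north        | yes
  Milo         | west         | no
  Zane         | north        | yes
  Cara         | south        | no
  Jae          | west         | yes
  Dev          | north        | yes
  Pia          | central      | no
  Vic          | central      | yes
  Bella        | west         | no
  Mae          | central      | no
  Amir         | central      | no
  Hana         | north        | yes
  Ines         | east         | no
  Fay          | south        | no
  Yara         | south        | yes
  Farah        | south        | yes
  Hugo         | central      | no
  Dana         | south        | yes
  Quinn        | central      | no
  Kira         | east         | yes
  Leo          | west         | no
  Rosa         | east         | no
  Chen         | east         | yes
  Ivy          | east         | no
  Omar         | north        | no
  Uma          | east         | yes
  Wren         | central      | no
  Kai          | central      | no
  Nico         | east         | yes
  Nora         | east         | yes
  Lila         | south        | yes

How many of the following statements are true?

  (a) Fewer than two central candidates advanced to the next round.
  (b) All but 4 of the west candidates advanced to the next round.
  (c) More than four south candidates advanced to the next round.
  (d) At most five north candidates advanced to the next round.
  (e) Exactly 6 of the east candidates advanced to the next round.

2

(a) central: |A| = 9, |A ∩ B| = 2; needs |A ∩ B| < 2 — false.
(b) west: |A| = 5, |A ∩ B| = 1; needs |A ∖ B| = 4 — true.
(c) south: |A| = 7, |A ∩ B| = 4; needs |A ∩ B| > 4 — false.
(d) north: |A| = 6, |A ∩ B| = 5; needs |A ∩ B| ≤ 5 — true.
(e) east: |A| = 9, |A ∩ B| = 5; needs |A ∩ B| = 6 — false.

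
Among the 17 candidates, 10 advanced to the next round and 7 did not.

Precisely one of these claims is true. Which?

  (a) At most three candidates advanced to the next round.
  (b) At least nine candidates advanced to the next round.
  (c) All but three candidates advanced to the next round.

|A| = 17, |A ∩ B| = 10, |A ∖ B| = 7.
(a) requires |A ∩ B| ≤ 3: false.
(b) requires |A ∩ B| ≥ 9: true.
(c) requires |A ∖ B| = 3: false.

(b)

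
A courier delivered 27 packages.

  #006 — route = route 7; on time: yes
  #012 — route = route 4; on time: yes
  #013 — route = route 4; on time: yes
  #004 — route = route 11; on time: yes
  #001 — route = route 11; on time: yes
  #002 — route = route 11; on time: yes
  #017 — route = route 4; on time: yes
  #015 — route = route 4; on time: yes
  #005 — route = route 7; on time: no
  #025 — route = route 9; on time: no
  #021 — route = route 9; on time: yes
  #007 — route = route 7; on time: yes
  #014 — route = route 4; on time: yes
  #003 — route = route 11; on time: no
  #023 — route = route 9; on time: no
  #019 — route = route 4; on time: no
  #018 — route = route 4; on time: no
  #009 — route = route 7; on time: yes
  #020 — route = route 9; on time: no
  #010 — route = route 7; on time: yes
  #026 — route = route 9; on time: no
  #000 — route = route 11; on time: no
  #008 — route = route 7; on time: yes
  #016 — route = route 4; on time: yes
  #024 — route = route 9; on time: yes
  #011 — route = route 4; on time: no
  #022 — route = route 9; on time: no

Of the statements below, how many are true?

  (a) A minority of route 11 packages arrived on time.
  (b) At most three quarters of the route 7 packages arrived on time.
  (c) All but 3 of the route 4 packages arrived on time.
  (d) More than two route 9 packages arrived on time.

1

(a) route 11: |A| = 5, |A ∩ B| = 3; needs |A ∩ B| < |A ∖ B| — false.
(b) route 7: |A| = 6, |A ∩ B| = 5; needs |A ∩ B| / |A| ≤ 3/4 — false.
(c) route 4: |A| = 9, |A ∩ B| = 6; needs |A ∖ B| = 3 — true.
(d) route 9: |A| = 7, |A ∩ B| = 2; needs |A ∩ B| > 2 — false.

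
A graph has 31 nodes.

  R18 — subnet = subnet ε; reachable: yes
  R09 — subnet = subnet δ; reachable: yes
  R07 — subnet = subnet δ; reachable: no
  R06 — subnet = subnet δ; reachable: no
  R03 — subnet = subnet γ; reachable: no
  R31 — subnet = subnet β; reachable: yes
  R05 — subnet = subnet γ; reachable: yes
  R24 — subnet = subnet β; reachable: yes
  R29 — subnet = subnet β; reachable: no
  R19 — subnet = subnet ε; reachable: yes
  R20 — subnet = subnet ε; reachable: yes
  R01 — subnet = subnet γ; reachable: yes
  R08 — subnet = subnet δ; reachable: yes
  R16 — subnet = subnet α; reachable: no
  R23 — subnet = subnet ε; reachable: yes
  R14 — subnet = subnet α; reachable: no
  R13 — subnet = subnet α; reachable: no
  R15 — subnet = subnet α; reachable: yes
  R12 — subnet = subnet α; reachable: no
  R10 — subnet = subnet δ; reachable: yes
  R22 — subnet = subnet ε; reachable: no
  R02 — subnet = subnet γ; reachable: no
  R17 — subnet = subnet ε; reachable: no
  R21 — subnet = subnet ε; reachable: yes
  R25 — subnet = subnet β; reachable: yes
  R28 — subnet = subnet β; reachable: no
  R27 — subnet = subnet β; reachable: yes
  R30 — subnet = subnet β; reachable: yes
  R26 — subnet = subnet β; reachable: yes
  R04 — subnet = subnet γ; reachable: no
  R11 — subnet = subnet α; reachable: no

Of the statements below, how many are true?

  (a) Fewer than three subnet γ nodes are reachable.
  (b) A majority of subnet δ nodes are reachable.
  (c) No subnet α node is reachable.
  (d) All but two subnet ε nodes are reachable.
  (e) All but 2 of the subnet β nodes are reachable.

(a) subnet γ: |A| = 5, |A ∩ B| = 2; needs |A ∩ B| < 3 — true.
(b) subnet δ: |A| = 5, |A ∩ B| = 3; needs |A ∩ B| > |A ∖ B| — true.
(c) subnet α: |A| = 6, |A ∩ B| = 1; needs A ∩ B = ∅ (|A ∩ B| = 0) — false.
(d) subnet ε: |A| = 7, |A ∩ B| = 5; needs |A ∖ B| = 2 — true.
(e) subnet β: |A| = 8, |A ∩ B| = 6; needs |A ∖ B| = 2 — true.

4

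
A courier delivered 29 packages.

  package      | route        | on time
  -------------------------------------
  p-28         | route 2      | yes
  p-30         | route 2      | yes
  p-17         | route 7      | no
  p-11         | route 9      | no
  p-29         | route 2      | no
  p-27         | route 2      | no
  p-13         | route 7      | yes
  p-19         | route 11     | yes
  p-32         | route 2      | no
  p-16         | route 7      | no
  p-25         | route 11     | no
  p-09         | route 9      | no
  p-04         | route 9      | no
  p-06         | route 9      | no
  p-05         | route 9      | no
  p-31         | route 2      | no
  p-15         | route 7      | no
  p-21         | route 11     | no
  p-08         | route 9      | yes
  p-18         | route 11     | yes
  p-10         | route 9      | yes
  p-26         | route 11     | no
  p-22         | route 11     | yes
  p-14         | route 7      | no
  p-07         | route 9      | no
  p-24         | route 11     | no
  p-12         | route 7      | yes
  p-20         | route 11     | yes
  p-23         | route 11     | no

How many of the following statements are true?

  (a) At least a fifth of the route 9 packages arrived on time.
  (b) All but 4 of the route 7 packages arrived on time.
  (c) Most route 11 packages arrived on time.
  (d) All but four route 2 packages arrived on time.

(a) route 9: |A| = 8, |A ∩ B| = 2; needs |A ∩ B| / |A| ≥ 1/5 — true.
(b) route 7: |A| = 6, |A ∩ B| = 2; needs |A ∖ B| = 4 — true.
(c) route 11: |A| = 9, |A ∩ B| = 4; needs |A ∩ B| > |A ∖ B| — false.
(d) route 2: |A| = 6, |A ∩ B| = 2; needs |A ∖ B| = 4 — true.

3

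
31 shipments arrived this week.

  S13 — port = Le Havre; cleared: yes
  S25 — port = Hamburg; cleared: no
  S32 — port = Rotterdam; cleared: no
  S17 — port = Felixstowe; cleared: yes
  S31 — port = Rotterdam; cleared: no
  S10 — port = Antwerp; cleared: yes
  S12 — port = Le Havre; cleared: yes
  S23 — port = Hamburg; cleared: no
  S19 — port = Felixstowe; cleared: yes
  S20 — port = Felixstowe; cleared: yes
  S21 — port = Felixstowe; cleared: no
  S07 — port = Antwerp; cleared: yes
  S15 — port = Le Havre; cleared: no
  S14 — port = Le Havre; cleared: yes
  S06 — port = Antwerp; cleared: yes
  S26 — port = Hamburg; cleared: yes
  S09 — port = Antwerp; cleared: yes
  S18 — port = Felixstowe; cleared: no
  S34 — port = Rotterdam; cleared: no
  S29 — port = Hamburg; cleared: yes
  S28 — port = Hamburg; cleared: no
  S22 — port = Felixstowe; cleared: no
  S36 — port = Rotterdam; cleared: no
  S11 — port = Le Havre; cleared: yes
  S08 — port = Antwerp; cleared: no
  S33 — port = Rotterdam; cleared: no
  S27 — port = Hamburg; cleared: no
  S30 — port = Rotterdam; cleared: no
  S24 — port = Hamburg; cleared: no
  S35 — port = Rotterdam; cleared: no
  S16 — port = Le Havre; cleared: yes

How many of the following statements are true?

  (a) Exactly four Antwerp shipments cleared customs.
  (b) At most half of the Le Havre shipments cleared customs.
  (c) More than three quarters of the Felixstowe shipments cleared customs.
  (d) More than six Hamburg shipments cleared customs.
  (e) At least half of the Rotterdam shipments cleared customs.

1

(a) Antwerp: |A| = 5, |A ∩ B| = 4; needs |A ∩ B| = 4 — true.
(b) Le Havre: |A| = 6, |A ∩ B| = 5; needs |A ∩ B| ≤ |A ∖ B| — false.
(c) Felixstowe: |A| = 6, |A ∩ B| = 3; needs |A ∩ B| / |A| > 3/4 — false.
(d) Hamburg: |A| = 7, |A ∩ B| = 2; needs |A ∩ B| > 6 — false.
(e) Rotterdam: |A| = 7, |A ∩ B| = 0; needs |A ∩ B| ≥ |A ∖ B| — false.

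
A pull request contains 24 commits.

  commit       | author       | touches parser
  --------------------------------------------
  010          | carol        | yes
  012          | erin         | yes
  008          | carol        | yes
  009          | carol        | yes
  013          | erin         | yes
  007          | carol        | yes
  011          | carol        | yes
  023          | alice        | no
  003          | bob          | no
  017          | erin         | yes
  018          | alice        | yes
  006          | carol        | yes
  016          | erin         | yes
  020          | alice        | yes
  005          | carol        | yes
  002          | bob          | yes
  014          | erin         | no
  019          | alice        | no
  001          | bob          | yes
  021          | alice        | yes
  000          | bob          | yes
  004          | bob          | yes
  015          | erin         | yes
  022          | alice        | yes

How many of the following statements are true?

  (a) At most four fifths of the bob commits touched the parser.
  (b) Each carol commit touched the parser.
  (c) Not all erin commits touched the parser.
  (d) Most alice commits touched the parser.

(a) bob: |A| = 5, |A ∩ B| = 4; needs |A ∩ B| / |A| ≤ 4/5 — true.
(b) carol: |A| = 7, |A ∩ B| = 7; needs A ⊆ B, i.e. every element of A is in B (|A ∖ B| = 0) — true.
(c) erin: |A| = 6, |A ∩ B| = 5; needs A ⊄ B (|A ∖ B| ≥ 1) — true.
(d) alice: |A| = 6, |A ∩ B| = 4; needs |A ∩ B| > |A ∖ B| — true.

4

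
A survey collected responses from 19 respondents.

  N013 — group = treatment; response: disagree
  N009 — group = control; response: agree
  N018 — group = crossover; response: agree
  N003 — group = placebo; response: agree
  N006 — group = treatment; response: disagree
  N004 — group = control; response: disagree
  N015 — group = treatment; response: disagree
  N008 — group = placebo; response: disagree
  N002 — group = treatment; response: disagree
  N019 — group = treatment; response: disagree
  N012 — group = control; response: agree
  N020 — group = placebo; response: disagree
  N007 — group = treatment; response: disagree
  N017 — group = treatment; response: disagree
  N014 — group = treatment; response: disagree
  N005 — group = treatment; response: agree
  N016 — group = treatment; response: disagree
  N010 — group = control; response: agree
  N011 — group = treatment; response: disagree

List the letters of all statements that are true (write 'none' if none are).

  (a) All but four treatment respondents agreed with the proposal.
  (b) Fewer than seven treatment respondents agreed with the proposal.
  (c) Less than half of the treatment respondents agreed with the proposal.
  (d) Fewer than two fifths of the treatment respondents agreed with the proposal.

|A| = 11, |A ∩ B| = 1, |A ∖ B| = 10.
(a) |A ∖ B| = 4: fails.
(b) |A ∩ B| < 7: holds.
(c) |A ∩ B| < |A ∖ B|: holds.
(d) |A ∩ B| / |A| < 2/5: holds.

(b), (c), (d)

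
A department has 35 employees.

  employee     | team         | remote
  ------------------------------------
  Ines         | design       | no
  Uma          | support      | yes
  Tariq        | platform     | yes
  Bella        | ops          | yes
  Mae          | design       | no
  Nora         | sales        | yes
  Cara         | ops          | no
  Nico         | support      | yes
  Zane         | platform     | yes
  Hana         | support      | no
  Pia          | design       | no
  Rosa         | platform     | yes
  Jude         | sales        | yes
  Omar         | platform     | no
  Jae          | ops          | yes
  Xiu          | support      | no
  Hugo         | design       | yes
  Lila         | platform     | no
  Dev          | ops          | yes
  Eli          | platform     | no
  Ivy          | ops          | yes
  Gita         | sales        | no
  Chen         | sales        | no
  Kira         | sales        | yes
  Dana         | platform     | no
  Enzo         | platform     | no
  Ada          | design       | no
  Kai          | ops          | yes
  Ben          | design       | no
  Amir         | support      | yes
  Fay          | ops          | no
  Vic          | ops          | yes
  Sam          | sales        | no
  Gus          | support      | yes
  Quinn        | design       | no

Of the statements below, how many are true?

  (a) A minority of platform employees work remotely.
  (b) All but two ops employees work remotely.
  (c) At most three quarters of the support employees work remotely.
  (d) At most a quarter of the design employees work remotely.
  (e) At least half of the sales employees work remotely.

(a) platform: |A| = 8, |A ∩ B| = 3; needs |A ∩ B| < |A ∖ B| — true.
(b) ops: |A| = 8, |A ∩ B| = 6; needs |A ∖ B| = 2 — true.
(c) support: |A| = 6, |A ∩ B| = 4; needs |A ∩ B| / |A| ≤ 3/4 — true.
(d) design: |A| = 7, |A ∩ B| = 1; needs |A ∩ B| / |A| ≤ 1/4 — true.
(e) sales: |A| = 6, |A ∩ B| = 3; needs |A ∩ B| ≥ |A ∖ B| — true.

5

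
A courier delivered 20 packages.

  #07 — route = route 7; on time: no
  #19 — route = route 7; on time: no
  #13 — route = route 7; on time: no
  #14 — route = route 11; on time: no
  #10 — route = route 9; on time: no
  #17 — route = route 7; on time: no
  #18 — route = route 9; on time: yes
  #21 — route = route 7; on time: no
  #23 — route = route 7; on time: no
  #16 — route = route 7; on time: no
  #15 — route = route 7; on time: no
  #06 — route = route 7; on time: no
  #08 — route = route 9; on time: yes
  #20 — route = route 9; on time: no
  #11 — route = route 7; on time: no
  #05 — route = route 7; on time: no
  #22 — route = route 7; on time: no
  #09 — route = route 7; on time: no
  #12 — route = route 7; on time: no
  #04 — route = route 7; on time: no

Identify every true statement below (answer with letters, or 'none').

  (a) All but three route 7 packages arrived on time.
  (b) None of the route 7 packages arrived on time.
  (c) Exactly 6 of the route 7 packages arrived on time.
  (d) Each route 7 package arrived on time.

|A| = 15, |A ∩ B| = 0, |A ∖ B| = 15.
(a) |A ∖ B| = 3: fails.
(b) A ∩ B = ∅ (|A ∩ B| = 0): holds.
(c) |A ∩ B| = 6: fails.
(d) A ⊆ B, i.e. every element of A is in B (|A ∖ B| = 0): fails.

(b)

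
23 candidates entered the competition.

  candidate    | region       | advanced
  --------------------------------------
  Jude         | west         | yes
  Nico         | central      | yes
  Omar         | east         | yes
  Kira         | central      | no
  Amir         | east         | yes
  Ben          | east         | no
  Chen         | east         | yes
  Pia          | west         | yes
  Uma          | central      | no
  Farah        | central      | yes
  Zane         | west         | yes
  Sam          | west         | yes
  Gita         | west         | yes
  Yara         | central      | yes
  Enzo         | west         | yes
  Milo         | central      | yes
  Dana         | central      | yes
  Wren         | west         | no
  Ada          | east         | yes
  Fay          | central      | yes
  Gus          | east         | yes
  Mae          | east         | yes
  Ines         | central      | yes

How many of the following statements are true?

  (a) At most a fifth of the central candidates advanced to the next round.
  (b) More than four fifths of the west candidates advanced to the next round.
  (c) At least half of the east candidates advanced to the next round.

(a) central: |A| = 9, |A ∩ B| = 7; needs |A ∩ B| / |A| ≤ 1/5 — false.
(b) west: |A| = 7, |A ∩ B| = 6; needs |A ∩ B| / |A| > 4/5 — true.
(c) east: |A| = 7, |A ∩ B| = 6; needs |A ∩ B| ≥ |A ∖ B| — true.

2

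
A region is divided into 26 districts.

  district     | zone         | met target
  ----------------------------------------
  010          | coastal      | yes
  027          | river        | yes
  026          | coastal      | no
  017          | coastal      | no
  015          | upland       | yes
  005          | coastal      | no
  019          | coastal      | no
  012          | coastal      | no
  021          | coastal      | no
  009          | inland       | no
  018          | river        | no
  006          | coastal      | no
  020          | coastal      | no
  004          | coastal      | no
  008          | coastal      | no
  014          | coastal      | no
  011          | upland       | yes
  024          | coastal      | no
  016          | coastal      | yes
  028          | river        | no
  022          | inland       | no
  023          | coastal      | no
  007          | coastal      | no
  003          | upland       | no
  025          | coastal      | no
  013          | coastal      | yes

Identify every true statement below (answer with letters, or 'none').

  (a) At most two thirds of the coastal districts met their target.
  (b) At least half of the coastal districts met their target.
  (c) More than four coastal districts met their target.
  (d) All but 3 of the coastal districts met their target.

|A| = 18, |A ∩ B| = 3, |A ∖ B| = 15.
(a) |A ∩ B| / |A| ≤ 2/3: holds.
(b) |A ∩ B| ≥ |A ∖ B|: fails.
(c) |A ∩ B| > 4: fails.
(d) |A ∖ B| = 3: fails.

(a)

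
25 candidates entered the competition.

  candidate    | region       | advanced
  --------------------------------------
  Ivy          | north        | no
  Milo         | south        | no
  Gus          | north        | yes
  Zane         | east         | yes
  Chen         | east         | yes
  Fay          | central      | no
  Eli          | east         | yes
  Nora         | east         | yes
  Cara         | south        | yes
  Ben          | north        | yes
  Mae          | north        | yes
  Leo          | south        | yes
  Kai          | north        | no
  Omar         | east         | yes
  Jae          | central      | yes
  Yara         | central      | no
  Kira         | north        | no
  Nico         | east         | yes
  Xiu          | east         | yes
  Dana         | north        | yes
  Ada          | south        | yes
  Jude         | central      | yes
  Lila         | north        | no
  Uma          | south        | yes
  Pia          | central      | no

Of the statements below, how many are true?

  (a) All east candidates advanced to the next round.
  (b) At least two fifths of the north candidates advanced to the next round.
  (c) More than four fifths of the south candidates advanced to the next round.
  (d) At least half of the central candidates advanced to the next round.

(a) east: |A| = 7, |A ∩ B| = 7; needs A ⊆ B, i.e. every element of A is in B (|A ∖ B| = 0) — true.
(b) north: |A| = 8, |A ∩ B| = 4; needs |A ∩ B| / |A| ≥ 2/5 — true.
(c) south: |A| = 5, |A ∩ B| = 4; needs |A ∩ B| / |A| > 4/5 — false.
(d) central: |A| = 5, |A ∩ B| = 2; needs |A ∩ B| ≥ |A ∖ B| — false.

2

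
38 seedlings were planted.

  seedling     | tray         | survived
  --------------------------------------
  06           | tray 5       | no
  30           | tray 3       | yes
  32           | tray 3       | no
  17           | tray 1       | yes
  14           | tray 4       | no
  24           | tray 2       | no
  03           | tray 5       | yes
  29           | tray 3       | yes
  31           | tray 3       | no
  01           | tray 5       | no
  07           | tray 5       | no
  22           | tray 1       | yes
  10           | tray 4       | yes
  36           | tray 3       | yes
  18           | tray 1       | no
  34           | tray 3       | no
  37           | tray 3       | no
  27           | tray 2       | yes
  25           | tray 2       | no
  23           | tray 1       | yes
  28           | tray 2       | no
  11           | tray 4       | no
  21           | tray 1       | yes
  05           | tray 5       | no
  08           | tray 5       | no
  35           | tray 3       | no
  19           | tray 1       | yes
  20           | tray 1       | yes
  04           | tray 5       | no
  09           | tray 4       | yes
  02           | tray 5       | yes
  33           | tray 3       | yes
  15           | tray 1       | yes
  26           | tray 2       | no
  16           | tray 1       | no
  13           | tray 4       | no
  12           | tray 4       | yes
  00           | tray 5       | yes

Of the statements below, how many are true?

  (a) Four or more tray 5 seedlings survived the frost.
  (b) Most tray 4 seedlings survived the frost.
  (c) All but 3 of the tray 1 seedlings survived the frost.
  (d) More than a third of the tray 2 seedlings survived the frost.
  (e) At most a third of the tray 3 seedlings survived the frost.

0

(a) tray 5: |A| = 9, |A ∩ B| = 3; needs |A ∩ B| ≥ 4 — false.
(b) tray 4: |A| = 6, |A ∩ B| = 3; needs |A ∩ B| > |A ∖ B| — false.
(c) tray 1: |A| = 9, |A ∩ B| = 7; needs |A ∖ B| = 3 — false.
(d) tray 2: |A| = 5, |A ∩ B| = 1; needs |A ∩ B| / |A| > 1/3 — false.
(e) tray 3: |A| = 9, |A ∩ B| = 4; needs |A ∩ B| / |A| ≤ 1/3 — false.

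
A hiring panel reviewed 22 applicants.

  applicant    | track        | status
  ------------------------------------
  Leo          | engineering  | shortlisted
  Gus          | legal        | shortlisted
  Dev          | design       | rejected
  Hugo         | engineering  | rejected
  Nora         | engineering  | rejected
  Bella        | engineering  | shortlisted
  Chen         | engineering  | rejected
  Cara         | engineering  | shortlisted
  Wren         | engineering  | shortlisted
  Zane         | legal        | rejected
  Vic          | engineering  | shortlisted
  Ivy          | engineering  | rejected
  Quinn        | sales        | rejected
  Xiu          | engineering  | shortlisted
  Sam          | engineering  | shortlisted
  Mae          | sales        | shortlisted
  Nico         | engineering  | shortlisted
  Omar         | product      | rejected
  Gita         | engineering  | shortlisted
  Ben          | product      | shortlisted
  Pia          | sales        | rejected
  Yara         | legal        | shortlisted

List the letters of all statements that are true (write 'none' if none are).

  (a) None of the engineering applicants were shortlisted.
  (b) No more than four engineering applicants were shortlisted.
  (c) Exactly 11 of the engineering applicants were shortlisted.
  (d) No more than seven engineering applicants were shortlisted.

none

|A| = 13, |A ∩ B| = 9, |A ∖ B| = 4.
(a) A ∩ B = ∅ (|A ∩ B| = 0): fails.
(b) |A ∩ B| ≤ 4: fails.
(c) |A ∩ B| = 11: fails.
(d) |A ∩ B| ≤ 7: fails.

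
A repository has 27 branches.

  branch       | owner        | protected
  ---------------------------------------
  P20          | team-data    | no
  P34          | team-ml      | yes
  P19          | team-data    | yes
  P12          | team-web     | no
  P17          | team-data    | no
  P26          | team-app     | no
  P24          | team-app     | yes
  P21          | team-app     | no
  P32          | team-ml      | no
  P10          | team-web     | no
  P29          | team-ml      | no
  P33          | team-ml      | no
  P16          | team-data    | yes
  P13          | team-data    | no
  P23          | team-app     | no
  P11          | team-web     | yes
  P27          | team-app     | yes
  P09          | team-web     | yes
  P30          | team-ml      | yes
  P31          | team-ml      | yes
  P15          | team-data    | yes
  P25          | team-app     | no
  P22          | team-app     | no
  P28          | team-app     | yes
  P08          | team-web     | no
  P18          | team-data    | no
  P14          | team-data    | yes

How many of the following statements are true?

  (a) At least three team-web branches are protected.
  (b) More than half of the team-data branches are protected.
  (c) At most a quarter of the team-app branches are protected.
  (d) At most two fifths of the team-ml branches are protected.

0

(a) team-web: |A| = 5, |A ∩ B| = 2; needs |A ∩ B| ≥ 3 — false.
(b) team-data: |A| = 8, |A ∩ B| = 4; needs |A ∩ B| > |A ∖ B| — false.
(c) team-app: |A| = 8, |A ∩ B| = 3; needs |A ∩ B| / |A| ≤ 1/4 — false.
(d) team-ml: |A| = 6, |A ∩ B| = 3; needs |A ∩ B| / |A| ≤ 2/5 — false.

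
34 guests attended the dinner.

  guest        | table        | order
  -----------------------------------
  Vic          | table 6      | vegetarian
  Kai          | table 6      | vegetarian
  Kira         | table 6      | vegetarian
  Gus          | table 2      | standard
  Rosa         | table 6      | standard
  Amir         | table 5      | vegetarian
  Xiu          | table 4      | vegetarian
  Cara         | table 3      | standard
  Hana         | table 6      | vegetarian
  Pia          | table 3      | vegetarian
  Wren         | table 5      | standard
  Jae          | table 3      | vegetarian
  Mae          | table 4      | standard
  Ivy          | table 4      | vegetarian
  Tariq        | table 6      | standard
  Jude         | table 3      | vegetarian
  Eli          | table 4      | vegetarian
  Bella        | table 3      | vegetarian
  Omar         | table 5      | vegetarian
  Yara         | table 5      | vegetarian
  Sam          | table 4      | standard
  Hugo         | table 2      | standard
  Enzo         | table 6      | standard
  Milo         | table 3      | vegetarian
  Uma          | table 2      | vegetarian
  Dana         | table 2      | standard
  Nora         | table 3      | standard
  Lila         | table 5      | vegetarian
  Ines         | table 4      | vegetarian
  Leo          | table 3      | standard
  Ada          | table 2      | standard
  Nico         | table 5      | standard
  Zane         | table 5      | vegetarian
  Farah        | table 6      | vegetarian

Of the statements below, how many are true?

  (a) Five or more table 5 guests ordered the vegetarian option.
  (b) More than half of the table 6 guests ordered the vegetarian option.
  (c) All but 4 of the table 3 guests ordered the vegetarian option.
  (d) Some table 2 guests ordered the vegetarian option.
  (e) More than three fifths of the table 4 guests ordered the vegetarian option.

4

(a) table 5: |A| = 7, |A ∩ B| = 5; needs |A ∩ B| ≥ 5 — true.
(b) table 6: |A| = 8, |A ∩ B| = 5; needs |A ∩ B| > |A ∖ B| — true.
(c) table 3: |A| = 8, |A ∩ B| = 5; needs |A ∖ B| = 4 — false.
(d) table 2: |A| = 5, |A ∩ B| = 1; needs A ∩ B ≠ ∅ (|A ∩ B| ≥ 1) — true.
(e) table 4: |A| = 6, |A ∩ B| = 4; needs |A ∩ B| / |A| > 3/5 — true.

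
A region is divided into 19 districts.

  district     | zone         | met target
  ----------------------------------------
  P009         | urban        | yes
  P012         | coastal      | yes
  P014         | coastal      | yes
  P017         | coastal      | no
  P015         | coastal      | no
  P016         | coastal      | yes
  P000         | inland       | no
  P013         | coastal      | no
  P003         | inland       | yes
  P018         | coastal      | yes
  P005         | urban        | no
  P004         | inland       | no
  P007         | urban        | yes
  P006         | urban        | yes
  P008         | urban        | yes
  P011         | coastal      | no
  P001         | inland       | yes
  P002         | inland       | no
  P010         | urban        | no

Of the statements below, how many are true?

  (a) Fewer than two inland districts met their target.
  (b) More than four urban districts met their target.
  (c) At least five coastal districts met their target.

(a) inland: |A| = 5, |A ∩ B| = 2; needs |A ∩ B| < 2 — false.
(b) urban: |A| = 6, |A ∩ B| = 4; needs |A ∩ B| > 4 — false.
(c) coastal: |A| = 8, |A ∩ B| = 4; needs |A ∩ B| ≥ 5 — false.

0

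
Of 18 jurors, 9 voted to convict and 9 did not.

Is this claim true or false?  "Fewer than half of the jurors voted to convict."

The determiner here denotes the relation: |A ∩ B| < |A ∖ B|.
|A| = 18, |A ∩ B| = 9, |A ∖ B| = 9.
9 = 9, so the statement is false.

False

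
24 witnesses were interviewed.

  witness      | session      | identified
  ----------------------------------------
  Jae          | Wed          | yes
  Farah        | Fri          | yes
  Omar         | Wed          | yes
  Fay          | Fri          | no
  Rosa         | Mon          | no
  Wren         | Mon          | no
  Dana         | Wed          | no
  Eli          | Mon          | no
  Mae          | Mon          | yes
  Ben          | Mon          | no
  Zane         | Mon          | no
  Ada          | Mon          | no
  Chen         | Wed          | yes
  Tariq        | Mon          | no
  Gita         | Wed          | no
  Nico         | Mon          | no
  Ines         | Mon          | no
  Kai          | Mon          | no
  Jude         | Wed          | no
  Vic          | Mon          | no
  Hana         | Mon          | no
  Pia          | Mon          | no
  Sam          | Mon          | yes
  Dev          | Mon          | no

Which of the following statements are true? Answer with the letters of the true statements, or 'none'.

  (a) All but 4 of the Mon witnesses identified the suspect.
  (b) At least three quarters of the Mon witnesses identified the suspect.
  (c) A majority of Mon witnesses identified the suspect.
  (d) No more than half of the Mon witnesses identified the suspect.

|A| = 16, |A ∩ B| = 2, |A ∖ B| = 14.
(a) |A ∖ B| = 4: fails.
(b) |A ∩ B| / |A| ≥ 3/4: fails.
(c) |A ∩ B| > |A ∖ B|: fails.
(d) |A ∩ B| ≤ |A ∖ B|: holds.

(d)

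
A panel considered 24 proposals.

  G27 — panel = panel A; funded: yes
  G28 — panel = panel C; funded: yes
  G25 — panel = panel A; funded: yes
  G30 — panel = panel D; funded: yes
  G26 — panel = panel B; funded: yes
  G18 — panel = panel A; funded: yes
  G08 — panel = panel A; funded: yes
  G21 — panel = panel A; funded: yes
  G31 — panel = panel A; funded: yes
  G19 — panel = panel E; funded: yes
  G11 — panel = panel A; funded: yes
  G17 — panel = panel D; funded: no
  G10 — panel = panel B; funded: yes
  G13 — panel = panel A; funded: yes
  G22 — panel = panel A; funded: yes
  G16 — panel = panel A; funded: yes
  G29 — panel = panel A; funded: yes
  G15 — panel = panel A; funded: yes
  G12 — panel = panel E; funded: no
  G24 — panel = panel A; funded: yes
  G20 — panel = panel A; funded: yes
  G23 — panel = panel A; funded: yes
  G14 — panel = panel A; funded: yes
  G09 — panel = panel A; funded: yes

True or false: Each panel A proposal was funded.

True

Truth condition: A ⊆ B, i.e. every element of A is in B (|A ∖ B| = 0).
|A| = 17, |A ∩ B| = 17, |A ∖ B| = 0.
So the statement is true.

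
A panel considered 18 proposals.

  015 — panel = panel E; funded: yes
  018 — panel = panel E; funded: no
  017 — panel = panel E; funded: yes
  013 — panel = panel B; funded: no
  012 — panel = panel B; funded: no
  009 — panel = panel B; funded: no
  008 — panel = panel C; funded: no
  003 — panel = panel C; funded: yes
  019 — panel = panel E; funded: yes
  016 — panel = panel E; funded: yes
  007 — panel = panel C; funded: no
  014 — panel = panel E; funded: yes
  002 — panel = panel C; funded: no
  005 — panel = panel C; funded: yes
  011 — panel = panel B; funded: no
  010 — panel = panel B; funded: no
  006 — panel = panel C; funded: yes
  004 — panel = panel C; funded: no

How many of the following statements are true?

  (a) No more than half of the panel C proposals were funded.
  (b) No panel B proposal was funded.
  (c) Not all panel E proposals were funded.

(a) panel C: |A| = 7, |A ∩ B| = 3; needs |A ∩ B| ≤ |A ∖ B| — true.
(b) panel B: |A| = 5, |A ∩ B| = 0; needs A ∩ B = ∅ (|A ∩ B| = 0) — true.
(c) panel E: |A| = 6, |A ∩ B| = 5; needs A ⊄ B (|A ∖ B| ≥ 1) — true.

3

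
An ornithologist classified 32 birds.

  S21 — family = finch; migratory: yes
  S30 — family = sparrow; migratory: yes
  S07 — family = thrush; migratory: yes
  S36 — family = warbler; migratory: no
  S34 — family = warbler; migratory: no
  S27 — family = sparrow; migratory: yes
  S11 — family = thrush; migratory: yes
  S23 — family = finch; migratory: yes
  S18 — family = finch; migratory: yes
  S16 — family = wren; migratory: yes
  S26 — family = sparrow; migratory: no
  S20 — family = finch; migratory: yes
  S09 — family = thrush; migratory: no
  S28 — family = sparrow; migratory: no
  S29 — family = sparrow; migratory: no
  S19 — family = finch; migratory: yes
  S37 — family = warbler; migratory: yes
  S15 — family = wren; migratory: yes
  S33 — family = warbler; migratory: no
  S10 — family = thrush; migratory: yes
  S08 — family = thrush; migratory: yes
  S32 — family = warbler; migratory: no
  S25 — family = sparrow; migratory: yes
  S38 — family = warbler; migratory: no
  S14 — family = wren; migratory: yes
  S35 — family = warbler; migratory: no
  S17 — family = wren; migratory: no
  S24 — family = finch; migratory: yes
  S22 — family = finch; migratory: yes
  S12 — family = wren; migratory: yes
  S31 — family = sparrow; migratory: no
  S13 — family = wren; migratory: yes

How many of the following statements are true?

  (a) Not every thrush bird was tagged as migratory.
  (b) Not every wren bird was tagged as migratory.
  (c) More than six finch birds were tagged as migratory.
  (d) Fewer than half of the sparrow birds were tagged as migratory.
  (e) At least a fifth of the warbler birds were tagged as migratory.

(a) thrush: |A| = 5, |A ∩ B| = 4; needs A ⊄ B (|A ∖ B| ≥ 1) — true.
(b) wren: |A| = 6, |A ∩ B| = 5; needs A ⊄ B (|A ∖ B| ≥ 1) — true.
(c) finch: |A| = 7, |A ∩ B| = 7; needs |A ∩ B| > 6 — true.
(d) sparrow: |A| = 7, |A ∩ B| = 3; needs |A ∩ B| < |A ∖ B| — true.
(e) warbler: |A| = 7, |A ∩ B| = 1; needs |A ∩ B| / |A| ≥ 1/5 — false.

4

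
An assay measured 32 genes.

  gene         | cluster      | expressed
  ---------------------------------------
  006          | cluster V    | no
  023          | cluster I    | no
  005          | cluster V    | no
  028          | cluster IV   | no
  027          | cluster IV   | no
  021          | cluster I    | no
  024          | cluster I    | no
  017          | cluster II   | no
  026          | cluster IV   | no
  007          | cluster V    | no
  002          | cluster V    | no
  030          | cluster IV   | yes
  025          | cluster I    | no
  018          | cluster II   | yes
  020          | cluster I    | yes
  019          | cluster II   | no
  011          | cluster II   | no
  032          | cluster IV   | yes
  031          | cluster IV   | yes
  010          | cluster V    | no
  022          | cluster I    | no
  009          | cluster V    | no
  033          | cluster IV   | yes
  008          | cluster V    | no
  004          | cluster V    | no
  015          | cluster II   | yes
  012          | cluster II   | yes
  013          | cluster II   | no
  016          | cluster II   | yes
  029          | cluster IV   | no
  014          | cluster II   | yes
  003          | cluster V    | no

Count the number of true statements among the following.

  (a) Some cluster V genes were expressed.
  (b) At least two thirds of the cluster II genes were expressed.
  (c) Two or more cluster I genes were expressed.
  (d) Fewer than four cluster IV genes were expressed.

(a) cluster V: |A| = 9, |A ∩ B| = 0; needs A ∩ B ≠ ∅ (|A ∩ B| ≥ 1) — false.
(b) cluster II: |A| = 9, |A ∩ B| = 5; needs |A ∩ B| / |A| ≥ 2/3 — false.
(c) cluster I: |A| = 6, |A ∩ B| = 1; needs |A ∩ B| ≥ 2 — false.
(d) cluster IV: |A| = 8, |A ∩ B| = 4; needs |A ∩ B| < 4 — false.

0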